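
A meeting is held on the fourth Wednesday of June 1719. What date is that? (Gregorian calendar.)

June 28, 1719

June 1, 1719 is a Thursday.
The first Wednesday is therefore June 7 (6 days later).
The fourth Wednesday is 7 + 3×7 = June 28.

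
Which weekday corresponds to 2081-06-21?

Saturday

Doomsday rule: the anchor day for the 2000s is Tuesday. For year 81: 81÷12 = 6 r 9, and 9÷4 = 2, so 6+9+2 = 17.
Tuesday + 17 ≡ Friday — that's 2081's doomsday.
In June the doomsday date is Jun 6.
Jun 21 is 15 days after Jun 6; 15 mod 7 = 1, so Friday + 1 = Saturday.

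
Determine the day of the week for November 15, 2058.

Friday

Doomsday rule: the anchor day for the 2000s is Tuesday. For year 58: 58÷12 = 4 r 10, and 10÷4 = 2, so 4+10+2 = 16.
Tuesday + 16 ≡ Thursday — that's 2058's doomsday.
In November the doomsday date is Nov 7.
Nov 15 is 8 days after Nov 7; 8 mod 7 = 1, so Thursday + 1 = Friday.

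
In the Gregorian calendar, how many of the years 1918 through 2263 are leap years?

Multiples of 4 in [1918,2263]: 86.
Of those, multiples of 100: 3 (not leap unless ÷400).
Multiples of 400: 1.
Leap years = 86 − 3 + 1 = 84.

84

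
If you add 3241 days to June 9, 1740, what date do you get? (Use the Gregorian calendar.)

April 24, 1749

+365 (one year) → Jun 9, 1741 (2876 left).
+365 (one year) → Jun 9, 1742 (2511 left).
+365 (one year) → Jun 9, 1743 (2146 left).
+366 (one year; includes Feb 29, 1744) → Jun 9, 1744 (1780 left).
+365 (one year) → Jun 9, 1745 (1415 left).
+365 (one year) → Jun 9, 1746 (1050 left).
+365 (one year) → Jun 9, 1747 (685 left).
+366 (one year; includes Feb 29, 1748) → Jun 9, 1748 (319 left).
Jun has 30 days: +22 → Jul 1, 1748 (297 left).
Jul has 31 days: +31 → Aug 1, 1748 (266 left).
Aug has 31 days: +31 → Sep 1, 1748 (235 left).
Sep has 30 days: +30 → Oct 1, 1748 (205 left).
Oct has 31 days: +31 → Nov 1, 1748 (174 left).
Nov has 30 days: +30 → Dec 1, 1748 (144 left).
Dec has 31 days: +31 → Jan 1, 1749 (113 left).
Jan has 31 days: +31 → Feb 1, 1749 (82 left).
Feb has 28 days: +28 → Mar 1, 1749 (54 left).
Mar has 31 days: +31 → Apr 1, 1749 (23 left).
+23 → Apr 24, 1749.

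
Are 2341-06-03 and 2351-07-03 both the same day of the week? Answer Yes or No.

Yes

From Jun 3, 2341 to Jul 3, 2351 is 3682 days.
3682 mod 7 = 0, so they are the same weekday.
(Jun 3, 2341 is a Tuesday; Jul 3, 2351 is a Tuesday.)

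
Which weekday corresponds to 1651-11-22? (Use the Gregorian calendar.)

Wednesday

Doomsday rule: the anchor day for the 1600s is Tuesday. For year 51: 51÷12 = 4 r 3, and 3÷4 = 0, so 4+3+0 = 7.
Tuesday + 7 ≡ Tuesday — that's 1651's doomsday.
In November the doomsday date is Nov 7.
Nov 22 is 15 days after Nov 7; 15 mod 7 = 1, so Tuesday + 1 = Wednesday.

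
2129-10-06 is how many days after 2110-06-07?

7061

Jun 7, 2110 → Jun 7, 2111: 365 days.
Jun 7, 2111 → Jun 7, 2112: 366 days (Feb 29, 2112 is in that span).
Jun 7, 2112 → Jun 7, 2113: 365 days.
Jun 7, 2113 → Jun 7, 2114: 365 days.
Jun 7, 2114 → Jun 7, 2115: 365 days.
Jun 7, 2115 → Jun 7, 2116: 366 days (Feb 29, 2116 is in that span).
Jun 7, 2116 → Jun 7, 2117: 365 days.
Jun 7, 2117 → Jun 7, 2118: 365 days.
Jun 7, 2118 → Jun 7, 2119: 365 days.
Jun 7, 2119 → Jun 7, 2120: 366 days (Feb 29, 2120 is in that span).
Jun 7, 2120 → Jun 7, 2121: 365 days.
Jun 7, 2121 → Jun 7, 2122: 365 days.
Jun 7, 2122 → Jun 7, 2123: 365 days.
Jun 7, 2123 → Jun 7, 2124: 366 days (Feb 29, 2124 is in that span).
Jun 7, 2124 → Jun 7, 2125: 365 days.
Jun 7, 2125 → Jun 7, 2126: 365 days.
Jun 7, 2126 → Jun 7, 2127: 365 days.
Jun 7, 2127 → Jun 7, 2128: 366 days (Feb 29, 2128 is in that span).
Jun 7, 2128 → Jun 7, 2129: 365 days.
Jun 7, 2129 → Jul 7, 2129: 30 days (June has 30).
Jul 7, 2129 → Aug 7, 2129: 31 days (July has 31).
Aug 7, 2129 → Sep 7, 2129: 31 days (August has 31).
Sep 7, 2129 → Oct 6, 2129: 29 days.
Total: 7061 days.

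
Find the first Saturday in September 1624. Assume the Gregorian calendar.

September 7, 1624

September 1, 1624 is a Sunday.
The first Saturday is therefore September 7 (6 days later).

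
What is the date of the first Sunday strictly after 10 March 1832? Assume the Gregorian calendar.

March 11, 1832

Mar 10, 1832 is a Saturday.
From Saturday to the next Sunday is 1 day.
Mar 10, 1832 + 1 = Mar 11, 1832.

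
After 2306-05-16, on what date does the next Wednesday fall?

May 16, 2306 is a Wednesday.
From Wednesday to the next Wednesday is 7 days.
May 16, 2306 + 7 = May 23, 2306.

May 23, 2306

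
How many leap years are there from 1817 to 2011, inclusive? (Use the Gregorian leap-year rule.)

47

Multiples of 4 in [1817,2011]: 48.
Of those, multiples of 100: 2 (not leap unless ÷400).
Multiples of 400: 1.
Leap years = 48 − 2 + 1 = 47.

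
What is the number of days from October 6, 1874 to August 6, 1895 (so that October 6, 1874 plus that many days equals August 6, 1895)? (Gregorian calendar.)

7609

Oct 6, 1874 → Oct 6, 1875: 365 days.
Oct 6, 1875 → Oct 6, 1876: 366 days (Feb 29, 1876 is in that span).
Oct 6, 1876 → Oct 6, 1877: 365 days.
Oct 6, 1877 → Oct 6, 1878: 365 days.
Oct 6, 1878 → Oct 6, 1879: 365 days.
Oct 6, 1879 → Oct 6, 1880: 366 days (Feb 29, 1880 is in that span).
Oct 6, 1880 → Oct 6, 1881: 365 days.
Oct 6, 1881 → Oct 6, 1882: 365 days.
Oct 6, 1882 → Oct 6, 1883: 365 days.
Oct 6, 1883 → Oct 6, 1884: 366 days (Feb 29, 1884 is in that span).
Oct 6, 1884 → Oct 6, 1885: 365 days.
Oct 6, 1885 → Oct 6, 1886: 365 days.
Oct 6, 1886 → Oct 6, 1887: 365 days.
Oct 6, 1887 → Oct 6, 1888: 366 days (Feb 29, 1888 is in that span).
Oct 6, 1888 → Oct 6, 1889: 365 days.
Oct 6, 1889 → Oct 6, 1890: 365 days.
Oct 6, 1890 → Oct 6, 1891: 365 days.
Oct 6, 1891 → Oct 6, 1892: 366 days (Feb 29, 1892 is in that span).
Oct 6, 1892 → Oct 6, 1893: 365 days.
Oct 6, 1893 → Oct 6, 1894: 365 days.
Oct 6, 1894 → Nov 6, 1894: 31 days (October has 31).
Nov 6, 1894 → Dec 6, 1894: 30 days (November has 30).
Dec 6, 1894 → Jan 6, 1895: 31 days (December has 31).
Jan 6, 1895 → Feb 6, 1895: 31 days (January has 31).
Feb 6, 1895 → Mar 6, 1895: 28 days (February has 28).
Mar 6, 1895 → Apr 6, 1895: 31 days (March has 31).
Apr 6, 1895 → May 6, 1895: 30 days (April has 30).
May 6, 1895 → Jun 6, 1895: 31 days (May has 31).
Jun 6, 1895 → Jul 6, 1895: 30 days (June has 30).
Jul 6, 1895 → Aug 6, 1895: 31 days.
Total: 7609 days.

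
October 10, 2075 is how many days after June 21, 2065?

3763

Jun 21, 2065 → Jun 21, 2066: 365 days.
Jun 21, 2066 → Jun 21, 2067: 365 days.
Jun 21, 2067 → Jun 21, 2068: 366 days (Feb 29, 2068 is in that span).
Jun 21, 2068 → Jun 21, 2069: 365 days.
Jun 21, 2069 → Jun 21, 2070: 365 days.
Jun 21, 2070 → Jun 21, 2071: 365 days.
Jun 21, 2071 → Jun 21, 2072: 366 days (Feb 29, 2072 is in that span).
Jun 21, 2072 → Jun 21, 2073: 365 days.
Jun 21, 2073 → Jun 21, 2074: 365 days.
Jun 21, 2074 → Jun 21, 2075: 365 days.
Jun 21, 2075 → Jul 21, 2075: 30 days (June has 30).
Jul 21, 2075 → Aug 21, 2075: 31 days (July has 31).
Aug 21, 2075 → Sep 21, 2075: 31 days (August has 31).
Sep 21, 2075 → Oct 10, 2075: 19 days.
Total: 3763 days.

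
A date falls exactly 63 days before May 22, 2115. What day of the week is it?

Wednesday

First find the weekday of May 22, 2115. Doomsday rule: the anchor day for the 2100s is Sunday. For year 15: 15÷12 = 1 r 3, and 3÷4 = 0, so 1+3+0 = 4.
Sunday + 4 ≡ Thursday — that's 2115's doomsday.
In May the doomsday date is May 9.
May 22 is 13 days after May 9; 13 mod 7 = 6, so Thursday + 6 = Wednesday.
63 mod 7 = 0, so 63 days before a Wednesday is Wednesday − 0 = Wednesday.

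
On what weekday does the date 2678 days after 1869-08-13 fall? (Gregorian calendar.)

Aug 13, 1869 is a Friday.
2678 mod 7 = 4, so 2678 days after a Friday is Friday + 4 = Tuesday.

Tuesday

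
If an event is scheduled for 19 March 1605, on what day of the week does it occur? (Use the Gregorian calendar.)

Doomsday rule: the anchor day for the 1600s is Tuesday. For year 05: 5÷12 = 0 r 5, and 5÷4 = 1, so 0+5+1 = 6.
Tuesday + 6 ≡ Monday — that's 1605's doomsday.
In March the doomsday date is Mar 14.
Mar 19 is 5 days after Mar 14; 5 mod 7 = 5, so Monday + 5 = Saturday.

Saturday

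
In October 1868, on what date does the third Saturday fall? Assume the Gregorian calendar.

October 1, 1868 is a Thursday.
The first Saturday is therefore October 3 (2 days later).
The third Saturday is 3 + 2×7 = October 17.

October 17, 1868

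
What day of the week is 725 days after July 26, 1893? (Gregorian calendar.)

Jul 26, 1893 is a Wednesday.
725 mod 7 = 4, so 725 days after a Wednesday is Wednesday + 4 = Sunday.

Sunday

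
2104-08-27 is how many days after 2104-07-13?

Jul 13, 2104 → Aug 13, 2104: 31 days (July has 31).
Aug 13, 2104 → Aug 27, 2104: 14 days.
Total: 45 days.

45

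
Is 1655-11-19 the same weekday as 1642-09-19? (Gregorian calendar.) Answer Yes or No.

From Sep 19, 1642 to Nov 19, 1655 is 4809 days.
4809 mod 7 = 0, so they are the same weekday.
(Sep 19, 1642 is a Friday; Nov 19, 1655 is a Friday.)

Yes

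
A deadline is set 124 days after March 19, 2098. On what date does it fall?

Mar has 31 days: +13 → Apr 1, 2098 (111 left).
Apr has 30 days: +30 → May 1, 2098 (81 left).
May has 31 days: +31 → Jun 1, 2098 (50 left).
Jun has 30 days: +30 → Jul 1, 2098 (20 left).
+20 → Jul 21, 2098.

July 21, 2098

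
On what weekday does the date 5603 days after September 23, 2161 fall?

First find the weekday of Sep 23, 2161. Doomsday rule: the anchor day for the 2100s is Sunday. For year 61: 61÷12 = 5 r 1, and 1÷4 = 0, so 5+1+0 = 6.
Sunday + 6 ≡ Saturday — that's 2161's doomsday.
In September the doomsday date is Sep 5.
Sep 23 is 18 days after Sep 5; 18 mod 7 = 4, so Saturday + 4 = Wednesday.
5603 mod 7 = 3, so 5603 days after a Wednesday is Wednesday + 3 = Saturday.

Saturday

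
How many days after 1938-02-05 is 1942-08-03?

1640

Feb 5, 1938 → Feb 5, 1939: 365 days.
Feb 5, 1939 → Feb 5, 1940: 365 days.
Feb 5, 1940 → Feb 5, 1941: 366 days (Feb 29, 1940 is in that span).
Feb 5, 1941 → Feb 5, 1942: 365 days.
Feb 5, 1942 → Mar 5, 1942: 28 days (February has 28).
Mar 5, 1942 → Apr 5, 1942: 31 days (March has 31).
Apr 5, 1942 → May 5, 1942: 30 days (April has 30).
May 5, 1942 → Jun 5, 1942: 31 days (May has 31).
Jun 5, 1942 → Jul 5, 1942: 30 days (June has 30).
Jul 5, 1942 → Aug 3, 1942: 29 days.
Total: 1640 days.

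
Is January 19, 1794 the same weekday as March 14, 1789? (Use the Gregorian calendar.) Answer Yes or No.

No

From Mar 14, 1789 to Jan 19, 1794 is 1772 days.
1772 mod 7 = 1, so they are different weekdays.
(Mar 14, 1789 is a Saturday; Jan 19, 1794 is a Sunday.)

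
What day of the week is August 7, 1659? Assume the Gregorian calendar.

Thursday

Doomsday rule: the anchor day for the 1600s is Tuesday. For year 59: 59÷12 = 4 r 11, and 11÷4 = 2, so 4+11+2 = 17.
Tuesday + 17 ≡ Friday — that's 1659's doomsday.
In August the doomsday date is Aug 8.
Aug 7 is 1 day before Aug 8; 1 mod 7 = 1, so Friday − 1 = Thursday.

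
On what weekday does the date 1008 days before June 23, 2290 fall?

Monday

First find the weekday of Jun 23, 2290. Doomsday rule: the anchor day for the 2200s is Friday. For year 90: 90÷12 = 7 r 6, and 6÷4 = 1, so 7+6+1 = 14.
Friday + 14 ≡ Friday — that's 2290's doomsday.
In June the doomsday date is Jun 6.
Jun 23 is 17 days after Jun 6; 17 mod 7 = 3, so Friday + 3 = Monday.
1008 mod 7 = 0, so 1008 days before a Monday is Monday − 0 = Monday.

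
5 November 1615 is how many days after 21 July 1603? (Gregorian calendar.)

4490

Jul 21, 1603 → Jul 21, 1604: 366 days (Feb 29, 1604 is in that span).
Jul 21, 1604 → Jul 21, 1605: 365 days.
Jul 21, 1605 → Jul 21, 1606: 365 days.
Jul 21, 1606 → Jul 21, 1607: 365 days.
Jul 21, 1607 → Jul 21, 1608: 366 days (Feb 29, 1608 is in that span).
Jul 21, 1608 → Jul 21, 1609: 365 days.
Jul 21, 1609 → Jul 21, 1610: 365 days.
Jul 21, 1610 → Jul 21, 1611: 365 days.
Jul 21, 1611 → Jul 21, 1612: 366 days (Feb 29, 1612 is in that span).
Jul 21, 1612 → Jul 21, 1613: 365 days.
Jul 21, 1613 → Jul 21, 1614: 365 days.
Jul 21, 1614 → Jul 21, 1615: 365 days.
Jul 21, 1615 → Aug 21, 1615: 31 days (July has 31).
Aug 21, 1615 → Sep 21, 1615: 31 days (August has 31).
Sep 21, 1615 → Oct 21, 1615: 30 days (September has 30).
Oct 21, 1615 → Nov 5, 1615: 15 days.
Total: 4490 days.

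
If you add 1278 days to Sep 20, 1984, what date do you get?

+365 (one year) → Sep 20, 1985 (913 left).
+365 (one year) → Sep 20, 1986 (548 left).
+365 (one year) → Sep 20, 1987 (183 left).
Sep has 30 days: +11 → Oct 1, 1987 (172 left).
Oct has 31 days: +31 → Nov 1, 1987 (141 left).
Nov has 30 days: +30 → Dec 1, 1987 (111 left).
Dec has 31 days: +31 → Jan 1, 1988 (80 left).
Jan has 31 days: +31 → Feb 1, 1988 (49 left).
Feb has 29 days: +29 → Mar 1, 1988 (20 left).
+20 → Mar 21, 1988.

March 21, 1988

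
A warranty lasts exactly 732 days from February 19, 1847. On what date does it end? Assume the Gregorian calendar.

February 20, 1849

+365 (one year) → Feb 19, 1848 (367 left).
Feb has 29 days: +11 → Mar 1, 1848 (356 left).
Mar has 31 days: +31 → Apr 1, 1848 (325 left).
Apr has 30 days: +30 → May 1, 1848 (295 left).
May has 31 days: +31 → Jun 1, 1848 (264 left).
Jun has 30 days: +30 → Jul 1, 1848 (234 left).
Jul has 31 days: +31 → Aug 1, 1848 (203 left).
Aug has 31 days: +31 → Sep 1, 1848 (172 left).
Sep has 30 days: +30 → Oct 1, 1848 (142 left).
Oct has 31 days: +31 → Nov 1, 1848 (111 left).
Nov has 30 days: +30 → Dec 1, 1848 (81 left).
Dec has 31 days: +31 → Jan 1, 1849 (50 left).
Jan has 31 days: +31 → Feb 1, 1849 (19 left).
+19 → Feb 20, 1849.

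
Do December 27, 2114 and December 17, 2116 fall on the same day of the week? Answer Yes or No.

From Dec 27, 2114 to Dec 17, 2116 is 721 days.
721 mod 7 = 0, so they are the same weekday.
(Dec 27, 2114 is a Thursday; Dec 17, 2116 is a Thursday.)

Yes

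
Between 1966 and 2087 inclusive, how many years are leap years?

Multiples of 4 in [1966,2087]: 30.
Of those, multiples of 100: 1 (not leap unless ÷400).
Multiples of 400: 1.
Leap years = 30 − 1 + 1 = 30.

30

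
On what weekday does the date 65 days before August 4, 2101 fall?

Aug 4, 2101 is a Thursday.
65 mod 7 = 2, so 65 days before a Thursday is Thursday − 2 = Tuesday.

Tuesday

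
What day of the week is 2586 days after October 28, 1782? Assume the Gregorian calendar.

Thursday

First find the weekday of Oct 28, 1782. Doomsday rule: the anchor day for the 1700s is Sunday. For year 82: 82÷12 = 6 r 10, and 10÷4 = 2, so 6+10+2 = 18.
Sunday + 18 ≡ Thursday — that's 1782's doomsday.
In October the doomsday date is Oct 10.
Oct 28 is 18 days after Oct 10; 18 mod 7 = 4, so Thursday + 4 = Monday.
2586 mod 7 = 3, so 2586 days after a Monday is Monday + 3 = Thursday.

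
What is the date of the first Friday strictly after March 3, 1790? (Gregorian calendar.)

Mar 3, 1790 is a Wednesday.
From Wednesday to the next Friday is 2 days.
Mar 3, 1790 + 2 = Mar 5, 1790.

March 5, 1790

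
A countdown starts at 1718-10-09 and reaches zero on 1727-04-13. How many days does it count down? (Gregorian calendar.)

Oct 9, 1718 → Oct 9, 1719: 365 days.
Oct 9, 1719 → Oct 9, 1720: 366 days (Feb 29, 1720 is in that span).
Oct 9, 1720 → Oct 9, 1721: 365 days.
Oct 9, 1721 → Oct 9, 1722: 365 days.
Oct 9, 1722 → Oct 9, 1723: 365 days.
Oct 9, 1723 → Oct 9, 1724: 366 days (Feb 29, 1724 is in that span).
Oct 9, 1724 → Oct 9, 1725: 365 days.
Oct 9, 1725 → Oct 9, 1726: 365 days.
Oct 9, 1726 → Nov 9, 1726: 31 days (October has 31).
Nov 9, 1726 → Dec 9, 1726: 30 days (November has 30).
Dec 9, 1726 → Jan 9, 1727: 31 days (December has 31).
Jan 9, 1727 → Feb 9, 1727: 31 days (January has 31).
Feb 9, 1727 → Mar 9, 1727: 28 days (February has 28).
Mar 9, 1727 → Apr 9, 1727: 31 days (March has 31).
Apr 9, 1727 → Apr 13, 1727: 4 days.
Total: 3108 days.

3108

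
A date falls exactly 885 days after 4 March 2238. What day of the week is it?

Wednesday

Mar 4, 2238 is a Sunday.
885 mod 7 = 3, so 885 days after a Sunday is Sunday + 3 = Wednesday.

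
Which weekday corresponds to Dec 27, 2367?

Doomsday rule: the anchor day for the 2300s is Wednesday. For year 67: 67÷12 = 5 r 7, and 7÷4 = 1, so 5+7+1 = 13.
Wednesday + 13 ≡ Tuesday — that's 2367's doomsday.
In December the doomsday date is Dec 12.
Dec 27 is 15 days after Dec 12; 15 mod 7 = 1, so Tuesday + 1 = Wednesday.

Wednesday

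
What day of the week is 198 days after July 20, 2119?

Saturday

First find the weekday of Jul 20, 2119. Doomsday rule: the anchor day for the 2100s is Sunday. For year 19: 19÷12 = 1 r 7, and 7÷4 = 1, so 1+7+1 = 9.
Sunday + 9 ≡ Tuesday — that's 2119's doomsday.
In July the doomsday date is Jul 11.
Jul 20 is 9 days after Jul 11; 9 mod 7 = 2, so Tuesday + 2 = Thursday.
198 mod 7 = 2, so 198 days after a Thursday is Thursday + 2 = Saturday.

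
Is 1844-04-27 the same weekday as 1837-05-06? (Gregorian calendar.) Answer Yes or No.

Yes

From May 6, 1837 to Apr 27, 1844 is 2548 days.
2548 mod 7 = 0, so they are the same weekday.
(May 6, 1837 is a Saturday; Apr 27, 1844 is a Saturday.)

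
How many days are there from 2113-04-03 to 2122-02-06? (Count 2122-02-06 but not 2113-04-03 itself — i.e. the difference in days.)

Apr 3, 2113 → Apr 3, 2114: 365 days.
Apr 3, 2114 → Apr 3, 2115: 365 days.
Apr 3, 2115 → Apr 3, 2116: 366 days (Feb 29, 2116 is in that span).
Apr 3, 2116 → Apr 3, 2117: 365 days.
Apr 3, 2117 → Apr 3, 2118: 365 days.
Apr 3, 2118 → Apr 3, 2119: 365 days.
Apr 3, 2119 → Apr 3, 2120: 366 days (Feb 29, 2120 is in that span).
Apr 3, 2120 → Apr 3, 2121: 365 days.
Apr 3, 2121 → May 3, 2121: 30 days (April has 30).
May 3, 2121 → Jun 3, 2121: 31 days (May has 31).
Jun 3, 2121 → Jul 3, 2121: 30 days (June has 30).
Jul 3, 2121 → Aug 3, 2121: 31 days (July has 31).
Aug 3, 2121 → Sep 3, 2121: 31 days (August has 31).
Sep 3, 2121 → Oct 3, 2121: 30 days (September has 30).
Oct 3, 2121 → Nov 3, 2121: 31 days (October has 31).
Nov 3, 2121 → Dec 3, 2121: 30 days (November has 30).
Dec 3, 2121 → Jan 3, 2122: 31 days (December has 31).
Jan 3, 2122 → Feb 3, 2122: 31 days (January has 31).
Feb 3, 2122 → Feb 6, 2122: 3 days.
Total: 3231 days.

3231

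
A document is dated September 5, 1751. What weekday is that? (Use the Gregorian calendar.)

Sunday

Doomsday rule: the anchor day for the 1700s is Sunday. For year 51: 51÷12 = 4 r 3, and 3÷4 = 0, so 4+3+0 = 7.
Sunday + 7 ≡ Sunday — that's 1751's doomsday.
In September the doomsday date is Sep 5.
Sep 5 is the doomsday itself: Sunday.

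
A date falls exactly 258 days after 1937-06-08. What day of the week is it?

First find the weekday of Jun 8, 1937. Doomsday rule: the anchor day for the 1900s is Wednesday. For year 37: 37÷12 = 3 r 1, and 1÷4 = 0, so 3+1+0 = 4.
Wednesday + 4 ≡ Sunday — that's 1937's doomsday.
In June the doomsday date is Jun 6.
Jun 8 is 2 days after Jun 6; 2 mod 7 = 2, so Sunday + 2 = Tuesday.
258 mod 7 = 6, so 258 days after a Tuesday is Tuesday + 6 = Monday.

Monday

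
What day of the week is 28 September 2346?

Saturday

Doomsday rule: the anchor day for the 2300s is Wednesday. For year 46: 46÷12 = 3 r 10, and 10÷4 = 2, so 3+10+2 = 15.
Wednesday + 15 ≡ Thursday — that's 2346's doomsday.
In September the doomsday date is Sep 5.
Sep 28 is 23 days after Sep 5; 23 mod 7 = 2, so Thursday + 2 = Saturday.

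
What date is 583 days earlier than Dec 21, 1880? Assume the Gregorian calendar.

May 18, 1879

−366 (one year; includes Feb 29, 1880) → Dec 21, 1879 (217 left).
−21 → Nov 30, 1879 (end of Nov, 30 days; 196 left).
−30 → Oct 31, 1879 (end of Oct, 31 days; 166 left).
−31 → Sep 30, 1879 (end of Sep, 30 days; 135 left).
−30 → Aug 31, 1879 (end of Aug, 31 days; 105 left).
−31 → Jul 31, 1879 (end of Jul, 31 days; 74 left).
−31 → Jun 30, 1879 (end of Jun, 30 days; 43 left).
−30 → May 31, 1879 (end of May, 31 days; 13 left).
−13 → May 18, 1879.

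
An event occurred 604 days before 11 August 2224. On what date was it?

−366 (one year; includes Feb 29, 2224) → Aug 11, 2223 (238 left).
−11 → Jul 31, 2223 (end of Jul, 31 days; 227 left).
−31 → Jun 30, 2223 (end of Jun, 30 days; 196 left).
−30 → May 31, 2223 (end of May, 31 days; 166 left).
−31 → Apr 30, 2223 (end of Apr, 30 days; 135 left).
−30 → Mar 31, 2223 (end of Mar, 31 days; 105 left).
−31 → Feb 28, 2223 (end of Feb, 28 days; 74 left).
−28 → Jan 31, 2223 (end of Jan, 31 days; 46 left).
−31 → Dec 31, 2222 (end of Dec, 31 days; 15 left).
−15 → Dec 16, 2222.

December 16, 2222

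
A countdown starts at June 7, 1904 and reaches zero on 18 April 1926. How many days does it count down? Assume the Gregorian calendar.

Jun 7, 1904 → Jun 7, 1905: 365 days.
Jun 7, 1905 → Jun 7, 1906: 365 days.
Jun 7, 1906 → Jun 7, 1907: 365 days.
Jun 7, 1907 → Jun 7, 1908: 366 days (Feb 29, 1908 is in that span).
Jun 7, 1908 → Jun 7, 1909: 365 days.
Jun 7, 1909 → Jun 7, 1910: 365 days.
Jun 7, 1910 → Jun 7, 1911: 365 days.
Jun 7, 1911 → Jun 7, 1912: 366 days (Feb 29, 1912 is in that span).
Jun 7, 1912 → Jun 7, 1913: 365 days.
Jun 7, 1913 → Jun 7, 1914: 365 days.
Jun 7, 1914 → Jun 7, 1915: 365 days.
Jun 7, 1915 → Jun 7, 1916: 366 days (Feb 29, 1916 is in that span).
Jun 7, 1916 → Jun 7, 1917: 365 days.
Jun 7, 1917 → Jun 7, 1918: 365 days.
Jun 7, 1918 → Jun 7, 1919: 365 days.
Jun 7, 1919 → Jun 7, 1920: 366 days (Feb 29, 1920 is in that span).
Jun 7, 1920 → Jun 7, 1921: 365 days.
Jun 7, 1921 → Jun 7, 1922: 365 days.
Jun 7, 1922 → Jun 7, 1923: 365 days.
Jun 7, 1923 → Jun 7, 1924: 366 days (Feb 29, 1924 is in that span).
Jun 7, 1924 → Jun 7, 1925: 365 days.
Jun 7, 1925 → Jul 7, 1925: 30 days (June has 30).
Jul 7, 1925 → Aug 7, 1925: 31 days (July has 31).
Aug 7, 1925 → Sep 7, 1925: 31 days (August has 31).
Sep 7, 1925 → Oct 7, 1925: 30 days (September has 30).
Oct 7, 1925 → Nov 7, 1925: 31 days (October has 31).
Nov 7, 1925 → Dec 7, 1925: 30 days (November has 30).
Dec 7, 1925 → Jan 7, 1926: 31 days (December has 31).
Jan 7, 1926 → Feb 7, 1926: 31 days (January has 31).
Feb 7, 1926 → Mar 7, 1926: 28 days (February has 28).
Mar 7, 1926 → Apr 7, 1926: 31 days (March has 31).
Apr 7, 1926 → Apr 18, 1926: 11 days.
Total: 7985 days.

7985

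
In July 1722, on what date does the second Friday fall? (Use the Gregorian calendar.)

July 10, 1722

July 1, 1722 is a Wednesday.
The first Friday is therefore July 3 (2 days later).
The second Friday is 3 + 1×7 = July 10.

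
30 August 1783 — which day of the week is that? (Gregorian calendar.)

Doomsday rule: the anchor day for the 1700s is Sunday. For year 83: 83÷12 = 6 r 11, and 11÷4 = 2, so 6+11+2 = 19.
Sunday + 19 ≡ Friday — that's 1783's doomsday.
In August the doomsday date is Aug 8.
Aug 30 is 22 days after Aug 8; 22 mod 7 = 1, so Friday + 1 = Saturday.

Saturday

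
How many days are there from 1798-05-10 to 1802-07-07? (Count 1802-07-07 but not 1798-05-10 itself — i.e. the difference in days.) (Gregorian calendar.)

May 10, 1798 → May 10, 1799: 365 days.
May 10, 1799 → May 10, 1800: 365 days.
May 10, 1800 → May 10, 1801: 365 days.
May 10, 1801 → May 10, 1802: 365 days.
May 10, 1802 → Jun 10, 1802: 31 days (May has 31).
Jun 10, 1802 → Jul 7, 1802: 27 days.
Total: 1518 days.

1518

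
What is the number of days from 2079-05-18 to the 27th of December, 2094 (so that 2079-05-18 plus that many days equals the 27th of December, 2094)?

May 18, 2079 → May 18, 2080: 366 days (Feb 29, 2080 is in that span).
May 18, 2080 → May 18, 2081: 365 days.
May 18, 2081 → May 18, 2082: 365 days.
May 18, 2082 → May 18, 2083: 365 days.
May 18, 2083 → May 18, 2084: 366 days (Feb 29, 2084 is in that span).
May 18, 2084 → May 18, 2085: 365 days.
May 18, 2085 → May 18, 2086: 365 days.
May 18, 2086 → May 18, 2087: 365 days.
May 18, 2087 → May 18, 2088: 366 days (Feb 29, 2088 is in that span).
May 18, 2088 → May 18, 2089: 365 days.
May 18, 2089 → May 18, 2090: 365 days.
May 18, 2090 → May 18, 2091: 365 days.
May 18, 2091 → May 18, 2092: 366 days (Feb 29, 2092 is in that span).
May 18, 2092 → May 18, 2093: 365 days.
May 18, 2093 → May 18, 2094: 365 days.
May 18, 2094 → Jun 18, 2094: 31 days (May has 31).
Jun 18, 2094 → Jul 18, 2094: 30 days (June has 30).
Jul 18, 2094 → Aug 18, 2094: 31 days (July has 31).
Aug 18, 2094 → Sep 18, 2094: 31 days (August has 31).
Sep 18, 2094 → Oct 18, 2094: 30 days (September has 30).
Oct 18, 2094 → Nov 18, 2094: 31 days (October has 31).
Nov 18, 2094 → Dec 18, 2094: 30 days (November has 30).
Dec 18, 2094 → Dec 27, 2094: 9 days.
Total: 5702 days.

5702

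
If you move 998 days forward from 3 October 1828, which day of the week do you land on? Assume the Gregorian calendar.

Tuesday

First find the weekday of Oct 3, 1828. Doomsday rule: the anchor day for the 1800s is Friday. For year 28: 28÷12 = 2 r 4, and 4÷4 = 1, so 2+4+1 = 7.
Friday + 7 ≡ Friday — that's 1828's doomsday.
In October the doomsday date is Oct 10.
Oct 3 is 7 days before Oct 10; 7 mod 7 = 0, so Friday − 0 = Friday.
998 mod 7 = 4, so 998 days after a Friday is Friday + 4 = Tuesday.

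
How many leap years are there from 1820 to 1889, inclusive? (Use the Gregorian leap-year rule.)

Multiples of 4 in [1820,1889]: 18.
Of those, multiples of 100: 0 (not leap unless ÷400).
Multiples of 400: 0.
Leap years = 18 − 0 + 0 = 18.

18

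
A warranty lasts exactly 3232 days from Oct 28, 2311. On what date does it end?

September 2, 2320

+366 (one year; includes Feb 29, 2312) → Oct 28, 2312 (2866 left).
+365 (one year) → Oct 28, 2313 (2501 left).
+365 (one year) → Oct 28, 2314 (2136 left).
+365 (one year) → Oct 28, 2315 (1771 left).
+366 (one year; includes Feb 29, 2316) → Oct 28, 2316 (1405 left).
+365 (one year) → Oct 28, 2317 (1040 left).
+365 (one year) → Oct 28, 2318 (675 left).
+365 (one year) → Oct 28, 2319 (310 left).
Oct has 31 days: +4 → Nov 1, 2319 (306 left).
Nov has 30 days: +30 → Dec 1, 2319 (276 left).
Dec has 31 days: +31 → Jan 1, 2320 (245 left).
Jan has 31 days: +31 → Feb 1, 2320 (214 left).
Feb has 29 days: +29 → Mar 1, 2320 (185 left).
Mar has 31 days: +31 → Apr 1, 2320 (154 left).
Apr has 30 days: +30 → May 1, 2320 (124 left).
May has 31 days: +31 → Jun 1, 2320 (93 left).
Jun has 30 days: +30 → Jul 1, 2320 (63 left).
Jul has 31 days: +31 → Aug 1, 2320 (32 left).
Aug has 31 days: +31 → Sep 1, 2320 (1 left).
+1 → Sep 2, 2320.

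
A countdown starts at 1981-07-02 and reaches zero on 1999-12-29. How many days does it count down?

6754

Jul 2, 1981 → Jul 2, 1982: 365 days.
Jul 2, 1982 → Jul 2, 1983: 365 days.
Jul 2, 1983 → Jul 2, 1984: 366 days (Feb 29, 1984 is in that span).
Jul 2, 1984 → Jul 2, 1985: 365 days.
Jul 2, 1985 → Jul 2, 1986: 365 days.
Jul 2, 1986 → Jul 2, 1987: 365 days.
Jul 2, 1987 → Jul 2, 1988: 366 days (Feb 29, 1988 is in that span).
Jul 2, 1988 → Jul 2, 1989: 365 days.
Jul 2, 1989 → Jul 2, 1990: 365 days.
Jul 2, 1990 → Jul 2, 1991: 365 days.
Jul 2, 1991 → Jul 2, 1992: 366 days (Feb 29, 1992 is in that span).
Jul 2, 1992 → Jul 2, 1993: 365 days.
Jul 2, 1993 → Jul 2, 1994: 365 days.
Jul 2, 1994 → Jul 2, 1995: 365 days.
Jul 2, 1995 → Jul 2, 1996: 366 days (Feb 29, 1996 is in that span).
Jul 2, 1996 → Jul 2, 1997: 365 days.
Jul 2, 1997 → Jul 2, 1998: 365 days.
Jul 2, 1998 → Jul 2, 1999: 365 days.
Jul 2, 1999 → Aug 2, 1999: 31 days (July has 31).
Aug 2, 1999 → Sep 2, 1999: 31 days (August has 31).
Sep 2, 1999 → Oct 2, 1999: 30 days (September has 30).
Oct 2, 1999 → Nov 2, 1999: 31 days (October has 31).
Nov 2, 1999 → Dec 2, 1999: 30 days (November has 30).
Dec 2, 1999 → Dec 29, 1999: 27 days.
Total: 6754 days.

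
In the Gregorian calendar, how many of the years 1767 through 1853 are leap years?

21

Multiples of 4 in [1767,1853]: 22.
Of those, multiples of 100: 1 (not leap unless ÷400).
Multiples of 400: 0.
Leap years = 22 − 1 + 0 = 21.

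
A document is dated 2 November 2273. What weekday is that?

Doomsday rule: the anchor day for the 2200s is Friday. For year 73: 73÷12 = 6 r 1, and 1÷4 = 0, so 6+1+0 = 7.
Friday + 7 ≡ Friday — that's 2273's doomsday.
In November the doomsday date is Nov 7.
Nov 2 is 5 days before Nov 7; 5 mod 7 = 5, so Friday − 5 = Sunday.

Sunday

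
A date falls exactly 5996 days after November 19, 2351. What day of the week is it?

Nov 19, 2351 is a Monday.
5996 mod 7 = 4, so 5996 days after a Monday is Monday + 4 = Friday.

Friday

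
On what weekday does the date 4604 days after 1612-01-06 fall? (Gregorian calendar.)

Wednesday

First find the weekday of Jan 6, 1612. Doomsday rule: the anchor day for the 1600s is Tuesday. For year 12: 12÷12 = 1 r 0, and 0÷4 = 0, so 1+0+0 = 1.
Tuesday + 1 ≡ Wednesday — that's 1612's doomsday.
In January the doomsday date is Jan 4 (1612 is a leap year (divisible by 4)).
Jan 6 is 2 days after Jan 4; 2 mod 7 = 2, so Wednesday + 2 = Friday.
4604 mod 7 = 5, so 4604 days after a Friday is Friday + 5 = Wednesday.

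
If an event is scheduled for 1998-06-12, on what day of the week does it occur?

Doomsday rule: the anchor day for the 1900s is Wednesday. For year 98: 98÷12 = 8 r 2, and 2÷4 = 0, so 8+2+0 = 10.
Wednesday + 10 ≡ Saturday — that's 1998's doomsday.
In June the doomsday date is Jun 6.
Jun 12 is 6 days after Jun 6; 6 mod 7 = 6, so Saturday + 6 = Friday.

Friday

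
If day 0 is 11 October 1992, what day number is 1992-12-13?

Oct 11, 1992 → Nov 11, 1992: 31 days (October has 31).
Nov 11, 1992 → Dec 11, 1992: 30 days (November has 30).
Dec 11, 1992 → Dec 13, 1992: 2 days.
Total: 63 days.

63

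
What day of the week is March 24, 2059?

Doomsday rule: the anchor day for the 2000s is Tuesday. For year 59: 59÷12 = 4 r 11, and 11÷4 = 2, so 4+11+2 = 17.
Tuesday + 17 ≡ Friday — that's 2059's doomsday.
In March the doomsday date is Mar 14.
Mar 24 is 10 days after Mar 14; 10 mod 7 = 3, so Friday + 3 = Monday.

Monday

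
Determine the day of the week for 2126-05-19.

Doomsday rule: the anchor day for the 2100s is Sunday. For year 26: 26÷12 = 2 r 2, and 2÷4 = 0, so 2+2+0 = 4.
Sunday + 4 ≡ Thursday — that's 2126's doomsday.
In May the doomsday date is May 9.
May 19 is 10 days after May 9; 10 mod 7 = 3, so Thursday + 3 = Sunday.

Sunday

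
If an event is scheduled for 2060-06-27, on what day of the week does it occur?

January 1, 2060 is a Thursday.
Jan 1, 2060 → Feb 1, 2060: 31 days (January has 31).
Feb 1, 2060 → Mar 1, 2060: 29 days (February has 29).
Mar 1, 2060 → Apr 1, 2060: 31 days (March has 31).
Apr 1, 2060 → May 1, 2060: 30 days (April has 30).
May 1, 2060 → Jun 1, 2060: 31 days (May has 31).
Jun 1, 2060 → Jun 27, 2060: 26 days.
Total: 178 days.
178 mod 7 = 3, so Thursday + 3 = Sunday.

Sunday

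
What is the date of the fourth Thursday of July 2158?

July 27, 2158

July 1, 2158 is a Saturday.
The first Thursday is therefore July 6 (5 days later).
The fourth Thursday is 6 + 3×7 = July 27.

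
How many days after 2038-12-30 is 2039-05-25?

Dec 30, 2038 → Jan 30, 2039: 31 days (December has 31).
Jan 30, 2039 → Feb 28, 2039: 29 days (January has 31).
Feb 28, 2039 → Mar 28, 2039: 28 days (February has 28).
Mar 28, 2039 → Apr 28, 2039: 31 days (March has 31).
Apr 28, 2039 → May 25, 2039: 27 days.
Total: 146 days.

146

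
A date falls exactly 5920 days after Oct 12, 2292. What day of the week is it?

Monday

First find the weekday of Oct 12, 2292. Doomsday rule: the anchor day for the 2200s is Friday. For year 92: 92÷12 = 7 r 8, and 8÷4 = 2, so 7+8+2 = 17.
Friday + 17 ≡ Monday — that's 2292's doomsday.
In October the doomsday date is Oct 10.
Oct 12 is 2 days after Oct 10; 2 mod 7 = 2, so Monday + 2 = Wednesday.
5920 mod 7 = 5, so 5920 days after a Wednesday is Wednesday + 5 = Monday.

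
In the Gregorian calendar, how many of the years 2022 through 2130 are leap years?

Multiples of 4 in [2022,2130]: 27.
Of those, multiples of 100: 1 (not leap unless ÷400).
Multiples of 400: 0.
Leap years = 27 − 1 + 0 = 26.

26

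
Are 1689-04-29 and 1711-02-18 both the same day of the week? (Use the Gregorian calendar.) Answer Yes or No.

From Apr 29, 1689 to Feb 18, 1711 is 7964 days.
7964 mod 7 = 5, so they are different weekdays.
(Apr 29, 1689 is a Friday; Feb 18, 1711 is a Wednesday.)

No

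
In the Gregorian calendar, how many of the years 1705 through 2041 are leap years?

82

Multiples of 4 in [1705,2041]: 84.
Of those, multiples of 100: 3 (not leap unless ÷400).
Multiples of 400: 1.
Leap years = 84 − 3 + 1 = 82.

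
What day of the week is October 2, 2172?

Doomsday rule: the anchor day for the 2100s is Sunday. For year 72: 72÷12 = 6 r 0, and 0÷4 = 0, so 6+0+0 = 6.
Sunday + 6 ≡ Saturday — that's 2172's doomsday.
In October the doomsday date is Oct 10.
Oct 2 is 8 days before Oct 10; 8 mod 7 = 1, so Saturday − 1 = Friday.

Friday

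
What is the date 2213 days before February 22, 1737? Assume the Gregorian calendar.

−366 (one year; includes Feb 29, 1736) → Feb 22, 1736 (1847 left).
−365 (one year) → Feb 22, 1735 (1482 left).
−365 (one year) → Feb 22, 1734 (1117 left).
−365 (one year) → Feb 22, 1733 (752 left).
−366 (one year; includes Feb 29, 1732) → Feb 22, 1732 (386 left).
−22 → Jan 31, 1732 (end of Jan, 31 days; 364 left).
−31 → Dec 31, 1731 (end of Dec, 31 days; 333 left).
−31 → Nov 30, 1731 (end of Nov, 30 days; 302 left).
−30 → Oct 31, 1731 (end of Oct, 31 days; 272 left).
−31 → Sep 30, 1731 (end of Sep, 30 days; 241 left).
−30 → Aug 31, 1731 (end of Aug, 31 days; 211 left).
−31 → Jul 31, 1731 (end of Jul, 31 days; 180 left).
−31 → Jun 30, 1731 (end of Jun, 30 days; 149 left).
−30 → May 31, 1731 (end of May, 31 days; 119 left).
−31 → Apr 30, 1731 (end of Apr, 30 days; 88 left).
−30 → Mar 31, 1731 (end of Mar, 31 days; 58 left).
−31 → Feb 28, 1731 (end of Feb, 28 days; 27 left).
−27 → Feb 1, 1731.

February 1, 1731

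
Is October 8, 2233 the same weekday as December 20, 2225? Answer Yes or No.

From Dec 20, 2225 to Oct 8, 2233 is 2849 days.
2849 mod 7 = 0, so they are the same weekday.
(Dec 20, 2225 is a Tuesday; Oct 8, 2233 is a Tuesday.)

Yes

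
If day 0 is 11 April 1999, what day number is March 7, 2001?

696

Apr 11, 1999 → Apr 11, 2000: 366 days (Feb 29, 2000 is in that span).
Apr 11, 2000 → May 11, 2000: 30 days (April has 30).
May 11, 2000 → Jun 11, 2000: 31 days (May has 31).
Jun 11, 2000 → Jul 11, 2000: 30 days (June has 30).
Jul 11, 2000 → Aug 11, 2000: 31 days (July has 31).
Aug 11, 2000 → Sep 11, 2000: 31 days (August has 31).
Sep 11, 2000 → Oct 11, 2000: 30 days (September has 30).
Oct 11, 2000 → Nov 11, 2000: 31 days (October has 31).
Nov 11, 2000 → Dec 11, 2000: 30 days (November has 30).
Dec 11, 2000 → Jan 11, 2001: 31 days (December has 31).
Jan 11, 2001 → Feb 11, 2001: 31 days (January has 31).
Feb 11, 2001 → Mar 7, 2001: 24 days.
Total: 696 days.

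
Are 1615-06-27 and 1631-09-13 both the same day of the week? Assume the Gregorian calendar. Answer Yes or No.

From Jun 27, 1615 to Sep 13, 1631 is 5922 days.
5922 mod 7 = 0, so they are the same weekday.
(Jun 27, 1615 is a Saturday; Sep 13, 1631 is a Saturday.)

Yes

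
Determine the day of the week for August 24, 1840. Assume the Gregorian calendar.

Doomsday rule: the anchor day for the 1800s is Friday. For year 40: 40÷12 = 3 r 4, and 4÷4 = 1, so 3+4+1 = 8.
Friday + 8 ≡ Saturday — that's 1840's doomsday.
In August the doomsday date is Aug 8.
Aug 24 is 16 days after Aug 8; 16 mod 7 = 2, so Saturday + 2 = Monday.

Monday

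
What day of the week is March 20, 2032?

Saturday

Doomsday rule: the anchor day for the 2000s is Tuesday. For year 32: 32÷12 = 2 r 8, and 8÷4 = 2, so 2+8+2 = 12.
Tuesday + 12 ≡ Sunday — that's 2032's doomsday.
In March the doomsday date is Mar 14.
Mar 20 is 6 days after Mar 14; 6 mod 7 = 6, so Sunday + 6 = Saturday.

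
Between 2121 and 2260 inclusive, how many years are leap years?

Multiples of 4 in [2121,2260]: 35.
Of those, multiples of 100: 1 (not leap unless ÷400).
Multiples of 400: 0.
Leap years = 35 − 1 + 0 = 34.

34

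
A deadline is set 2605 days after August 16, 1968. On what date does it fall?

+365 (one year) → Aug 16, 1969 (2240 left).
+365 (one year) → Aug 16, 1970 (1875 left).
+365 (one year) → Aug 16, 1971 (1510 left).
+366 (one year; includes Feb 29, 1972) → Aug 16, 1972 (1144 left).
+365 (one year) → Aug 16, 1973 (779 left).
+365 (one year) → Aug 16, 1974 (414 left).
+365 (one year) → Aug 16, 1975 (49 left).
Aug has 31 days: +16 → Sep 1, 1975 (33 left).
Sep has 30 days: +30 → Oct 1, 1975 (3 left).
+3 → Oct 4, 1975.

October 4, 1975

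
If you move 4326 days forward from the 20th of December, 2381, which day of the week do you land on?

Sunday

Dec 20, 2381 is a Sunday.
4326 mod 7 = 0, so 4326 days after a Sunday is Sunday + 0 = Sunday.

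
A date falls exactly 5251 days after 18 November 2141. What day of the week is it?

Sunday

Nov 18, 2141 is a Saturday.
5251 mod 7 = 1, so 5251 days after a Saturday is Saturday + 1 = Sunday.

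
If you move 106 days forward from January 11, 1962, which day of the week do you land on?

Friday

First find the weekday of Jan 11, 1962. Doomsday rule: the anchor day for the 1900s is Wednesday. For year 62: 62÷12 = 5 r 2, and 2÷4 = 0, so 5+2+0 = 7.
Wednesday + 7 ≡ Wednesday — that's 1962's doomsday.
In January the doomsday date is Jan 3 (1962 is not a leap year).
Jan 11 is 8 days after Jan 3; 8 mod 7 = 1, so Wednesday + 1 = Thursday.
106 mod 7 = 1, so 106 days after a Thursday is Thursday + 1 = Friday.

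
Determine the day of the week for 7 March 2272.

Doomsday rule: the anchor day for the 2200s is Friday. For year 72: 72÷12 = 6 r 0, and 0÷4 = 0, so 6+0+0 = 6.
Friday + 6 ≡ Thursday — that's 2272's doomsday.
In March the doomsday date is Mar 14.
Mar 7 is 7 days before Mar 14; 7 mod 7 = 0, so Thursday − 0 = Thursday.

Thursday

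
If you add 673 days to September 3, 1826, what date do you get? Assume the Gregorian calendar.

July 7, 1828

+365 (one year) → Sep 3, 1827 (308 left).
Sep has 30 days: +28 → Oct 1, 1827 (280 left).
Oct has 31 days: +31 → Nov 1, 1827 (249 left).
Nov has 30 days: +30 → Dec 1, 1827 (219 left).
Dec has 31 days: +31 → Jan 1, 1828 (188 left).
Jan has 31 days: +31 → Feb 1, 1828 (157 left).
Feb has 29 days: +29 → Mar 1, 1828 (128 left).
Mar has 31 days: +31 → Apr 1, 1828 (97 left).
Apr has 30 days: +30 → May 1, 1828 (67 left).
May has 31 days: +31 → Jun 1, 1828 (36 left).
Jun has 30 days: +30 → Jul 1, 1828 (6 left).
+6 → Jul 7, 1828.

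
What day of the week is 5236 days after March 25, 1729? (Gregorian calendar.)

Friday

First find the weekday of Mar 25, 1729. Doomsday rule: the anchor day for the 1700s is Sunday. For year 29: 29÷12 = 2 r 5, and 5÷4 = 1, so 2+5+1 = 8.
Sunday + 8 ≡ Monday — that's 1729's doomsday.
In March the doomsday date is Mar 14.
Mar 25 is 11 days after Mar 14; 11 mod 7 = 4, so Monday + 4 = Friday.
5236 mod 7 = 0, so 5236 days after a Friday is Friday + 0 = Friday.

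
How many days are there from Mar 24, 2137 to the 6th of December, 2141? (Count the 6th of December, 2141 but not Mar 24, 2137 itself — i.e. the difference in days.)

Mar 24, 2137 → Mar 24, 2138: 365 days.
Mar 24, 2138 → Mar 24, 2139: 365 days.
Mar 24, 2139 → Mar 24, 2140: 366 days (Feb 29, 2140 is in that span).
Mar 24, 2140 → Mar 24, 2141: 365 days.
Mar 24, 2141 → Apr 24, 2141: 31 days (March has 31).
Apr 24, 2141 → May 24, 2141: 30 days (April has 30).
May 24, 2141 → Jun 24, 2141: 31 days (May has 31).
Jun 24, 2141 → Jul 24, 2141: 30 days (June has 30).
Jul 24, 2141 → Aug 24, 2141: 31 days (July has 31).
Aug 24, 2141 → Sep 24, 2141: 31 days (August has 31).
Sep 24, 2141 → Oct 24, 2141: 30 days (September has 30).
Oct 24, 2141 → Nov 24, 2141: 31 days (October has 31).
Nov 24, 2141 → Dec 6, 2141: 12 days.
Total: 1718 days.

1718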